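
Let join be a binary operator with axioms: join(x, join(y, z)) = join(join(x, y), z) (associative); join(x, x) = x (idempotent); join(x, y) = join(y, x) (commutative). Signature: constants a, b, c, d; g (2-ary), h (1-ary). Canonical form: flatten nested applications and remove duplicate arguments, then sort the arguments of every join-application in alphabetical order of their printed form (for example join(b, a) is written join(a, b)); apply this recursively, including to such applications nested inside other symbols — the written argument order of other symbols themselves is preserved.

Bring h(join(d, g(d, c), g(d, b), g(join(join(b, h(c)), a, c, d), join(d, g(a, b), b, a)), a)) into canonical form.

Work inside:  join(d, g(d, c), g(d, b), g(join(join(b, h(c)), a, c, d), join(d, g(a, b), b, a)), a)
Inside:  g(join(join(b, h(c)), a, c, d), join(d, g(a, b), b, a))  →  g(join(a, b, c, d, h(c)), join(a, b, d, g(a, b)))
Sort arguments:  join(a, d, g(d, b), g(d, c), g(join(a, b, c, d, h(c)), join(a, b, d, g(a, b))))
Reassemble:  h(join(a, d, g(d, b), g(d, c), g(join(a, b, c, d, h(c)), join(a, b, d, g(a, b)))))

Answer: h(join(a, d, g(d, b), g(d, c), g(join(a, b, c, d, h(c)), join(a, b, d, g(a, b)))))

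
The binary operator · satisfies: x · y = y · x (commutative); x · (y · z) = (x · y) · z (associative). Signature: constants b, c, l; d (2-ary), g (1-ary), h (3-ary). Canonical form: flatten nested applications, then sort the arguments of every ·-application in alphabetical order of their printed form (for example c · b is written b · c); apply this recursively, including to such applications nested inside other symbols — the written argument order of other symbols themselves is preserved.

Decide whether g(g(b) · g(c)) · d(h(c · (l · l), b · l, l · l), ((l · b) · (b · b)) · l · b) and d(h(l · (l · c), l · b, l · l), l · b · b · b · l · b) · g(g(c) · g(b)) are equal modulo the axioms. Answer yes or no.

Left:  g(g(b) · g(c)) · d(h(c · (l · l), b · l, l · l), ((l · b) · (b · b)) · l · b)
  Simplify inside:  d(h(c · (l · l), b · l, l · l), ((l · b) · (b · b)) · l · b)  →  d(h(c · l · l, b · l, l · l), b · b · b · b · l · l)
  Sort arguments:  d(h(c · l · l, b · l, l · l), b · b · b · b · l · l) · g(g(b) · g(c))
Right:  d(h(l · (l · c), l · b, l · l), l · b · b · b · l · b) · g(g(c) · g(b))
  Canonicalize subterm:  d(h(l · (l · c), l · b, l · l), l · b · b · b · l · b)  →  d(h(c · l · l, b · l, l · l), b · b · b · b · l · l)
  Canonicalize subterm:  g(g(c) · g(b))  →  g(g(b) · g(c))
  Sort:  d(h(c · l · l, b · l, l · l), b · b · b · b · l · l) · g(g(b) · g(c))

Answer: yes — both canonical forms are d(h(c · l · l, b · l, l · l), b · b · b · b · l · l) · g(g(b) · g(c))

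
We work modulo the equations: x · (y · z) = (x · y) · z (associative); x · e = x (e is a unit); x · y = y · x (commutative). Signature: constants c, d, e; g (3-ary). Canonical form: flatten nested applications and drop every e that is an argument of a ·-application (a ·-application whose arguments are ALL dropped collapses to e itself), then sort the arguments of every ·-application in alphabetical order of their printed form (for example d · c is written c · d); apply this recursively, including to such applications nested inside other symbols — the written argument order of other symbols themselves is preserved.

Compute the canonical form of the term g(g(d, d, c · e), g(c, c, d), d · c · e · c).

Work inside:  d · c · e · c
Drop the unit:  drop e
Sort:  c · c · d
Reassemble:  g(g(d, d, c), g(c, c, d), c · c · d)

Answer: g(g(d, d, c), g(c, c, d), c · c · d)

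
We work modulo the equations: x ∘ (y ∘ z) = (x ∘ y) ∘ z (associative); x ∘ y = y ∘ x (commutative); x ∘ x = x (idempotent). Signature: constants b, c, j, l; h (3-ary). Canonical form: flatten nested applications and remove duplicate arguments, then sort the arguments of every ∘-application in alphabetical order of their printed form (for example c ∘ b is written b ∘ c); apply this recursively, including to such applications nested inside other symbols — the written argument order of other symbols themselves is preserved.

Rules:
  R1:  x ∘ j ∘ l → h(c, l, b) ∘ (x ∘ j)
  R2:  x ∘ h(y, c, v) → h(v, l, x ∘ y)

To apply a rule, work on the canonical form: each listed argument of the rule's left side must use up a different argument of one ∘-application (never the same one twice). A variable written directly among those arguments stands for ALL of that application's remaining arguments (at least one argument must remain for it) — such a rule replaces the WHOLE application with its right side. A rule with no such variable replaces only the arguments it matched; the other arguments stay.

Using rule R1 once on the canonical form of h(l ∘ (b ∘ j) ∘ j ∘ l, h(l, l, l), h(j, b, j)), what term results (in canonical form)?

Answer: h(b ∘ h(c, l, b) ∘ j, h(l, l, l), h(j, b, j))

Derivation:
Canonical form:  h(b ∘ j ∘ l, h(l, l, l), h(j, b, j))
R1 matches:  uses j, l;  x := b
The variable takes the whole remainder — replace the entire application.
Giving:  h(b ∘ h(c, l, b) ∘ j, h(l, l, l), h(j, b, j))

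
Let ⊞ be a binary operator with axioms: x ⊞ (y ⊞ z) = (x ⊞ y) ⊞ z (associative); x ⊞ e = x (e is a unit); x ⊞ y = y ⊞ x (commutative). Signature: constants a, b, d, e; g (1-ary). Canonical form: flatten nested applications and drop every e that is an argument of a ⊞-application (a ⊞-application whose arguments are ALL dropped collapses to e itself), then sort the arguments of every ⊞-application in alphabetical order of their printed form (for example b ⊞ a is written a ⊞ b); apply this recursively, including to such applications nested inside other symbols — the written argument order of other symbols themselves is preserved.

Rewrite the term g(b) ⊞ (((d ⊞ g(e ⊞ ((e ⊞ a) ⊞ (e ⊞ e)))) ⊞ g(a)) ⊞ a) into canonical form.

Answer: a ⊞ d ⊞ g(a) ⊞ g(a) ⊞ g(b)

Derivation:
Un-nest:  g(b) ⊞ d ⊞ g(e ⊞ ((e ⊞ a) ⊞ (e ⊞ e))) ⊞ g(a) ⊞ a
Canonicalize subterm:  g(e ⊞ ((e ⊞ a) ⊞ (e ⊞ e)))  →  g(a)
Sort arguments:  a ⊞ d ⊞ g(a) ⊞ g(a) ⊞ g(b)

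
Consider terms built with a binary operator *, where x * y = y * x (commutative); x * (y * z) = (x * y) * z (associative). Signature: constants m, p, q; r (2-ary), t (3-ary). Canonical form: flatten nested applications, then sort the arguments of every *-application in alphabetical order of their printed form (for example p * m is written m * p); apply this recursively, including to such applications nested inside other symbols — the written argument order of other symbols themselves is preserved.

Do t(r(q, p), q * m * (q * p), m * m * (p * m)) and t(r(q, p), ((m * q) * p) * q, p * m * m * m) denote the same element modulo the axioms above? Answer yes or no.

Left:  t(r(q, p), q * m * (q * p), m * m * (p * m))
  Focus inside:  m * m * (p * m)
  Merge nested applications:  m * m * p * m
  Sort arguments:  m * m * m * p
  Rebuild:  t(r(q, p), m * p * q * q, m * m * m * p)
Right:  t(r(q, p), ((m * q) * p) * q, p * m * m * m)
  Work inside:  ((m * q) * p) * q
  Flatten:  m * q * p * q
  Order the arguments:  m * p * q * q
  Put back:  t(r(q, p), m * p * q * q, m * m * m * p)

Answer: yes — both canonical forms are t(r(q, p), m * p * q * q, m * m * m * p)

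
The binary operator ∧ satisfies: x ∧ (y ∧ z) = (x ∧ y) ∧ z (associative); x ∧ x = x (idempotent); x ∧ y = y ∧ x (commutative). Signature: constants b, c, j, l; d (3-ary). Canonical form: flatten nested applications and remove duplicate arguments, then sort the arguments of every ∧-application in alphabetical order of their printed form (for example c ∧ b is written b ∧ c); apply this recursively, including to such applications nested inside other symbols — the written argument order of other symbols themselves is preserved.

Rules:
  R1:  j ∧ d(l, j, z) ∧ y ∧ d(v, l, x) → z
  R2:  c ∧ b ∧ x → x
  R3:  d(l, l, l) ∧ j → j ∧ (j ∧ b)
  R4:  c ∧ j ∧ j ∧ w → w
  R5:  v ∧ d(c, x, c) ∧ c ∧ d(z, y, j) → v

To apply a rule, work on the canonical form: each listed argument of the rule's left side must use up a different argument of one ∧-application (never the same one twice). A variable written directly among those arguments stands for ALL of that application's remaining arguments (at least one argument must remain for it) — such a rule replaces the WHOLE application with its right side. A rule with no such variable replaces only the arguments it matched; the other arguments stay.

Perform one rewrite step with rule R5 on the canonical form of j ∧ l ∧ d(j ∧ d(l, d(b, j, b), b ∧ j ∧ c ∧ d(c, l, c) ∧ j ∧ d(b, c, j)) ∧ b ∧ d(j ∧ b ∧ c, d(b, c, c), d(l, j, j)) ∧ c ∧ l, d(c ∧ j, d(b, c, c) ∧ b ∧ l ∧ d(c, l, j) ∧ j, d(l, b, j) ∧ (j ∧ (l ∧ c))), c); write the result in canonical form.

Canonical form:  d(b ∧ c ∧ d(b ∧ c ∧ j, d(b, c, c), d(l, j, j)) ∧ d(l, d(b, j, b), b ∧ c ∧ d(b, c, j) ∧ d(c, l, c) ∧ j) ∧ j ∧ l, d(c ∧ j, b ∧ d(b, c, c) ∧ d(c, l, j) ∧ j ∧ l, c ∧ d(l, b, j) ∧ j ∧ l), c) ∧ j ∧ l
Match R5:  consume c, d(b, c, j), d(c, l, c);  v := b ∧ j, x := l, y := c, z := b
The variable takes the whole remainder — replace the entire application.
Giving:  d(b ∧ c ∧ d(b ∧ c ∧ j, d(b, c, c), d(l, j, j)) ∧ d(l, d(b, j, b), b ∧ j) ∧ j ∧ l, d(c ∧ j, b ∧ d(b, c, c) ∧ d(c, l, j) ∧ j ∧ l, c ∧ d(l, b, j) ∧ j ∧ l), c) ∧ j ∧ l

Answer: d(b ∧ c ∧ d(b ∧ c ∧ j, d(b, c, c), d(l, j, j)) ∧ d(l, d(b, j, b), b ∧ j) ∧ j ∧ l, d(c ∧ j, b ∧ d(b, c, c) ∧ d(c, l, j) ∧ j ∧ l, c ∧ d(l, b, j) ∧ j ∧ l), c) ∧ j ∧ l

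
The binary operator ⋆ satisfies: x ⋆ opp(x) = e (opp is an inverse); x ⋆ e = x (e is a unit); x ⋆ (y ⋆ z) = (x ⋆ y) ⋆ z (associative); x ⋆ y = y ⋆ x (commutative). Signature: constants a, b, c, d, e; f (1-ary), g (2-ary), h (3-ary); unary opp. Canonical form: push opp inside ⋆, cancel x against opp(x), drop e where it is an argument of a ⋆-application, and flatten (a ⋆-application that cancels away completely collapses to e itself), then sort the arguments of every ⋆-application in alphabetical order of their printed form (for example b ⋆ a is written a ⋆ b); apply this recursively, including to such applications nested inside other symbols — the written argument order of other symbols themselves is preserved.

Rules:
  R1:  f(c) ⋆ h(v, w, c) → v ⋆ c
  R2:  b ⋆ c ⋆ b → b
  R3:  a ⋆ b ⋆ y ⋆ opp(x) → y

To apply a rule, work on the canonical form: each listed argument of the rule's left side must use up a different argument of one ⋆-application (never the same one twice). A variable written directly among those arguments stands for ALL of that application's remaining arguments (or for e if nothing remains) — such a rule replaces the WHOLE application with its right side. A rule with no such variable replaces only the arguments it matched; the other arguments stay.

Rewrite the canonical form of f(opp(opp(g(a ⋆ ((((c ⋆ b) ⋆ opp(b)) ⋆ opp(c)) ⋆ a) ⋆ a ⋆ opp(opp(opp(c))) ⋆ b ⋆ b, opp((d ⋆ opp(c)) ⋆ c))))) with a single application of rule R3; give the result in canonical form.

Answer: f(g(a ⋆ a ⋆ b, opp(d)))

Derivation:
Canonical form:  f(g(a ⋆ a ⋆ a ⋆ b ⋆ b ⋆ opp(c), opp(d)))
Match R3:  consume a, b, opp(c);  x := c, y := a ⋆ a ⋆ b
The variable takes the whole remainder — replace the entire application.
Giving:  f(g(a ⋆ a ⋆ b, opp(d)))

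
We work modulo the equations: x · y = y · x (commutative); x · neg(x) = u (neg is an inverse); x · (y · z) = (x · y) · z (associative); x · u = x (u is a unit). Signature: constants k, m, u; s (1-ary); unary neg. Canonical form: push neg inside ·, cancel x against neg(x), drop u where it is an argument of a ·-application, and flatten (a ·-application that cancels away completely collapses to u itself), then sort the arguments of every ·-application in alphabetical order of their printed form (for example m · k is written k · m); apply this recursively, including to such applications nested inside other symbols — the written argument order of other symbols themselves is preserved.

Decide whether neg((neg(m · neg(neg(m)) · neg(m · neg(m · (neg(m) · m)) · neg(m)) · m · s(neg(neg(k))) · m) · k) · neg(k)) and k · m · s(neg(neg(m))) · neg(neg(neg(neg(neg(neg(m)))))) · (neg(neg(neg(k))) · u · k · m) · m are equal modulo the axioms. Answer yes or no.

Answer: no — m · m · m · m · m · s(k) vs k · m · m · m · m · s(m)

Derivation:
Left:  neg((neg(m · neg(neg(m)) · neg(m · neg(m · (neg(m) · m)) · neg(m)) · m · s(neg(neg(k))) · m) · k) · neg(k))
  Push neg inside:  distribute neg over · and collapse double neg
  Inverses cancel:  k cancels
  Combine occurrences:  m · m · m · m · m · s(k)
Right:  k · m · s(neg(neg(m))) · neg(neg(neg(neg(neg(neg(m)))))) · (neg(neg(neg(k))) · u · k · m) · m
  Push neg inside:  distribute neg over · and collapse double neg
  Collect terms:  k · m · m · m · m · s(m)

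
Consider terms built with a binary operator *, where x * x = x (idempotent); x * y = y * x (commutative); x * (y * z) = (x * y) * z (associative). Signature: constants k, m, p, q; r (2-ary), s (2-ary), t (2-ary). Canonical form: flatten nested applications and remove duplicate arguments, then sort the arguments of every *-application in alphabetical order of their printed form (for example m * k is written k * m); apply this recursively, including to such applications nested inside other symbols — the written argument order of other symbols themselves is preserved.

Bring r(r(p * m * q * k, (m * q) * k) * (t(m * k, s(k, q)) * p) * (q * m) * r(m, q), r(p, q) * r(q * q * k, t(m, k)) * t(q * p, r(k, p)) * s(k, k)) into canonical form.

Work inside:  r(p * m * q * k, (m * q) * k) * (t(m * k, s(k, q)) * p) * (q * m) * r(m, q)
Flatten:  r(p * m * q * k, (m * q) * k) * t(m * k, s(k, q)) * p * q * m * r(m, q)
Canonicalize subterm:  r(p * m * q * k, (m * q) * k)  →  r(k * m * p * q, k * m * q)
Inside:  t(m * k, s(k, q))  →  t(k * m, s(k, q))
Order the arguments:  m * p * q * r(k * m * p * q, k * m * q) * r(m, q) * t(k * m, s(k, q))
Rebuild:  r(m * p * q * r(k * m * p * q, k * m * q) * r(m, q) * t(k * m, s(k, q)), r(k * q, t(m, k)) * r(p, q) * s(k, k) * t(p * q, r(k, p)))

Answer: r(m * p * q * r(k * m * p * q, k * m * q) * r(m, q) * t(k * m, s(k, q)), r(k * q, t(m, k)) * r(p, q) * s(k, k) * t(p * q, r(k, p)))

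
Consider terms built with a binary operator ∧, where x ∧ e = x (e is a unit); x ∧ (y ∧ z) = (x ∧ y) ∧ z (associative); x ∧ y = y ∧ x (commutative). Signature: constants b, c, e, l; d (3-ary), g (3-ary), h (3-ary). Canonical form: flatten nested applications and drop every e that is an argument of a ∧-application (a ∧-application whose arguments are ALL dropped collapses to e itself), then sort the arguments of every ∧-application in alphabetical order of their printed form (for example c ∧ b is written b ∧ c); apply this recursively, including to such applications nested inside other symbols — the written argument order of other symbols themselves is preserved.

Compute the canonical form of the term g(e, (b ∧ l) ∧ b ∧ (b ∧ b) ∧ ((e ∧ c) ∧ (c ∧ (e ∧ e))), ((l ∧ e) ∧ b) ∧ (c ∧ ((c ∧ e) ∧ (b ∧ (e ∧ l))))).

Work inside:  ((l ∧ e) ∧ b) ∧ (c ∧ ((c ∧ e) ∧ (b ∧ (e ∧ l))))
Flatten:  l ∧ e ∧ b ∧ c ∧ c ∧ e ∧ b ∧ e ∧ l
Unit:  drop e (×3)
Sort arguments:  b ∧ b ∧ c ∧ c ∧ l ∧ l
Reassemble:  g(e, b ∧ b ∧ b ∧ b ∧ c ∧ c ∧ l, b ∧ b ∧ c ∧ c ∧ l ∧ l)

Answer: g(e, b ∧ b ∧ b ∧ b ∧ c ∧ c ∧ l, b ∧ b ∧ c ∧ c ∧ l ∧ l)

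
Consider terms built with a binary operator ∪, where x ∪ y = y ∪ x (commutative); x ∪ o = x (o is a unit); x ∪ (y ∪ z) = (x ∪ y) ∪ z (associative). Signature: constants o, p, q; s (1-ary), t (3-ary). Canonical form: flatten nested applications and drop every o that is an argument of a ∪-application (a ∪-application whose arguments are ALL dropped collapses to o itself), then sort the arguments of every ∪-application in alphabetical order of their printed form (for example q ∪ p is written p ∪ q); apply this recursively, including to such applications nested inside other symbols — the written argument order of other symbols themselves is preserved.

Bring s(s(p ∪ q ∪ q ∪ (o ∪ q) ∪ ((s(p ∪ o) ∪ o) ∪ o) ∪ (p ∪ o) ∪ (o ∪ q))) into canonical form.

Answer: s(s(p ∪ p ∪ q ∪ q ∪ q ∪ q ∪ s(p)))

Derivation:
Focus inside:  p ∪ q ∪ q ∪ (o ∪ q) ∪ ((s(p ∪ o) ∪ o) ∪ o) ∪ (p ∪ o) ∪ (o ∪ q)
Un-nest:  p ∪ q ∪ q ∪ o ∪ q ∪ s(p ∪ o) ∪ o ∪ o ∪ p ∪ o ∪ o ∪ q
Inside:  s(p ∪ o)  →  s(p)
Drop the unit:  drop o (×5)
Order the arguments:  p ∪ p ∪ q ∪ q ∪ q ∪ q ∪ s(p)
Put back:  s(s(p ∪ p ∪ q ∪ q ∪ q ∪ q ∪ s(p)))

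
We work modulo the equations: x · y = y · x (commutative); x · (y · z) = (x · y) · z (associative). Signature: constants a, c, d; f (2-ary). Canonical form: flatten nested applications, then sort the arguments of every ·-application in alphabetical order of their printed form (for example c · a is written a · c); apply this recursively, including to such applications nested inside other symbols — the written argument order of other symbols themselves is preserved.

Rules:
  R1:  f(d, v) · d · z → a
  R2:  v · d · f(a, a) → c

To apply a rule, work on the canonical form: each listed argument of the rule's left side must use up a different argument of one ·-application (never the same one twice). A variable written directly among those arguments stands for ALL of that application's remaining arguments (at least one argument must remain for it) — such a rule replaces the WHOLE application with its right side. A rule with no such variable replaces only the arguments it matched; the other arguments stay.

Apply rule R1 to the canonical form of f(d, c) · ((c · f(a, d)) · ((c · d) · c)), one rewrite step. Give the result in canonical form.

Answer: a

Derivation:
Canonical form:  c · c · c · d · f(a, d) · f(d, c)
R1 matches:  uses d, f(d, c);  v := c, z := c · c · c · f(a, d)
Every leftover argument binds to the variable; the entire application is replaced.
Giving:  a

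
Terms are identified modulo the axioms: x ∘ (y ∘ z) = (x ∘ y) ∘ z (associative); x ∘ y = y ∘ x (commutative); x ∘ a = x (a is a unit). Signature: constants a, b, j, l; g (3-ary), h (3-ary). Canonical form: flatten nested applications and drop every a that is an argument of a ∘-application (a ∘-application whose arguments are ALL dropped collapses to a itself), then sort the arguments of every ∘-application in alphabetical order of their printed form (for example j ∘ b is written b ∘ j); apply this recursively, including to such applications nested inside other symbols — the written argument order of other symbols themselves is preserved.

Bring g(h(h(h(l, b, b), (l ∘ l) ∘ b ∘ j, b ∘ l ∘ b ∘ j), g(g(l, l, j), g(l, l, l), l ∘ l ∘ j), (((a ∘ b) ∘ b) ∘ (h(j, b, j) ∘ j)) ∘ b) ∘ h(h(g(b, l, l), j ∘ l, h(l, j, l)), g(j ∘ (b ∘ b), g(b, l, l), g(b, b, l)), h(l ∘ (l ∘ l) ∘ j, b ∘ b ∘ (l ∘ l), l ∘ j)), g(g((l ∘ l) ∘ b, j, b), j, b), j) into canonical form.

Answer: g(h(h(g(b, l, l), j ∘ l, h(l, j, l)), g(b ∘ b ∘ j, g(b, l, l), g(b, b, l)), h(j ∘ l ∘ l ∘ l, b ∘ b ∘ l ∘ l, j ∘ l)) ∘ h(h(h(l, b, b), b ∘ j ∘ l ∘ l, b ∘ b ∘ j ∘ l), g(g(l, l, j), g(l, l, l), j ∘ l ∘ l), b ∘ b ∘ b ∘ h(j, b, j) ∘ j), g(g(b ∘ l ∘ l, j, b), j, b), j)

Derivation:
Work inside:  h(h(h(l, b, b), (l ∘ l) ∘ b ∘ j, b ∘ l ∘ b ∘ j), g(g(l, l, j), g(l, l, l), l ∘ l ∘ j), (((a ∘ b) ∘ b) ∘ (h(j, b, j) ∘ j)) ∘ b) ∘ h(h(g(b, l, l), j ∘ l, h(l, j, l)), g(j ∘ (b ∘ b), g(b, l, l), g(b, b, l)), h(l ∘ (l ∘ l) ∘ j, b ∘ b ∘ (l ∘ l), l ∘ j))
Canonicalize subterm:  h(h(h(l, b, b), (l ∘ l) ∘ b ∘ j, b ∘ l ∘ b ∘ j), g(g(l, l, j), g(l, l, l), l ∘ l ∘ j), (((a ∘ b) ∘ b) ∘ (h(j, b, j) ∘ j)) ∘ b)  →  h(h(h(l, b, b), b ∘ j ∘ l ∘ l, b ∘ b ∘ j ∘ l), g(g(l, l, j), g(l, l, l), j ∘ l ∘ l), b ∘ b ∘ b ∘ h(j, b, j) ∘ j)
Canonicalize subterm:  h(h(g(b, l, l), j ∘ l, h(l, j, l)), g(j ∘ (b ∘ b), g(b, l, l), g(b, b, l)), h(l ∘ (l ∘ l) ∘ j, b ∘ b ∘ (l ∘ l), l ∘ j))  →  h(h(g(b, l, l), j ∘ l, h(l, j, l)), g(b ∘ b ∘ j, g(b, l, l), g(b, b, l)), h(j ∘ l ∘ l ∘ l, b ∘ b ∘ l ∘ l, j ∘ l))
Sort arguments:  h(h(g(b, l, l), j ∘ l, h(l, j, l)), g(b ∘ b ∘ j, g(b, l, l), g(b, b, l)), h(j ∘ l ∘ l ∘ l, b ∘ b ∘ l ∘ l, j ∘ l)) ∘ h(h(h(l, b, b), b ∘ j ∘ l ∘ l, b ∘ b ∘ j ∘ l), g(g(l, l, j), g(l, l, l), j ∘ l ∘ l), b ∘ b ∘ b ∘ h(j, b, j) ∘ j)
Rebuild:  g(h(h(g(b, l, l), j ∘ l, h(l, j, l)), g(b ∘ b ∘ j, g(b, l, l), g(b, b, l)), h(j ∘ l ∘ l ∘ l, b ∘ b ∘ l ∘ l, j ∘ l)) ∘ h(h(h(l, b, b), b ∘ j ∘ l ∘ l, b ∘ b ∘ j ∘ l), g(g(l, l, j), g(l, l, l), j ∘ l ∘ l), b ∘ b ∘ b ∘ h(j, b, j) ∘ j), g(g(b ∘ l ∘ l, j, b), j, b), j)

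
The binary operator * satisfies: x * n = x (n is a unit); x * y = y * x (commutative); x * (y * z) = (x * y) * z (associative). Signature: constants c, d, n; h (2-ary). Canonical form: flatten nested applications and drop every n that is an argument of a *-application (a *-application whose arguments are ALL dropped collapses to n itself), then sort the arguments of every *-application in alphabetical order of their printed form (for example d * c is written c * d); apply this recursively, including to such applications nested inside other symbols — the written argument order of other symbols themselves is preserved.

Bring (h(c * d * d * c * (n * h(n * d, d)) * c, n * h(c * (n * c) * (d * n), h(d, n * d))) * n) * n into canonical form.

Answer: h(c * c * c * d * d * h(d, d), h(c * c * d, h(d, d)))

Derivation:
Flatten:  h(c * d * d * c * (n * h(n * d, d)) * c, n * h(c * (n * c) * (d * n), h(d, n * d))) * n * n
Inside:  h(c * d * d * c * (n * h(n * d, d)) * c, n * h(c * (n * c) * (d * n), h(d, n * d)))  →  h(c * c * c * d * d * h(d, d), h(c * c * d, h(d, d)))
Unit:  drop n (×2)
Order the arguments:  h(c * c * c * d * d * h(d, d), h(c * c * d, h(d, d)))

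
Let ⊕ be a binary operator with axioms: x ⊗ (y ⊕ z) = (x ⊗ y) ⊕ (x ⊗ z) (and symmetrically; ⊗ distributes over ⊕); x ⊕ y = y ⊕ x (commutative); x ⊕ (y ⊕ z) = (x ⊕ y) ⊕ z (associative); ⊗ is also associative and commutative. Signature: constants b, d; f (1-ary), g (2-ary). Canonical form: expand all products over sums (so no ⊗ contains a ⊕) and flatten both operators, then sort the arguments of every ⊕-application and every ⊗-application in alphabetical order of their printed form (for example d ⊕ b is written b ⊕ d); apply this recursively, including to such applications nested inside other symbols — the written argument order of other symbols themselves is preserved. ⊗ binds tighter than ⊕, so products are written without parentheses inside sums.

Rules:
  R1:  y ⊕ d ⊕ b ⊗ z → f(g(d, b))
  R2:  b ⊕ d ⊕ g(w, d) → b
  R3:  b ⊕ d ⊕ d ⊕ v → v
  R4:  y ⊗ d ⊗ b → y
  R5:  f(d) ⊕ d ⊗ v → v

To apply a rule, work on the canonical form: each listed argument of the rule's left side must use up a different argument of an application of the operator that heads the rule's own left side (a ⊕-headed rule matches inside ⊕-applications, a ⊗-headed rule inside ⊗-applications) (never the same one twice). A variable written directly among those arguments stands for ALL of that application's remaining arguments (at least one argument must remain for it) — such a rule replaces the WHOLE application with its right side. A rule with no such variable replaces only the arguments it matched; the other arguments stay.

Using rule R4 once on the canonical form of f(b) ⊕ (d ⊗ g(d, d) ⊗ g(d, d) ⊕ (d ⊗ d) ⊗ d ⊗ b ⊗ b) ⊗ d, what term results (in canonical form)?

Canonical form:  b ⊗ b ⊗ d ⊗ d ⊗ d ⊗ d ⊕ d ⊗ d ⊗ g(d, d) ⊗ g(d, d) ⊕ f(b)
R4 matches:  uses b, d;  y := b ⊗ d ⊗ d ⊗ d
The extension variable absorbs all remaining arguments, so the whole application is rewritten.
Giving:  b ⊗ d ⊗ d ⊗ d ⊕ d ⊗ d ⊗ g(d, d) ⊗ g(d, d) ⊕ f(b)

Answer: b ⊗ d ⊗ d ⊗ d ⊕ d ⊗ d ⊗ g(d, d) ⊗ g(d, d) ⊕ f(b)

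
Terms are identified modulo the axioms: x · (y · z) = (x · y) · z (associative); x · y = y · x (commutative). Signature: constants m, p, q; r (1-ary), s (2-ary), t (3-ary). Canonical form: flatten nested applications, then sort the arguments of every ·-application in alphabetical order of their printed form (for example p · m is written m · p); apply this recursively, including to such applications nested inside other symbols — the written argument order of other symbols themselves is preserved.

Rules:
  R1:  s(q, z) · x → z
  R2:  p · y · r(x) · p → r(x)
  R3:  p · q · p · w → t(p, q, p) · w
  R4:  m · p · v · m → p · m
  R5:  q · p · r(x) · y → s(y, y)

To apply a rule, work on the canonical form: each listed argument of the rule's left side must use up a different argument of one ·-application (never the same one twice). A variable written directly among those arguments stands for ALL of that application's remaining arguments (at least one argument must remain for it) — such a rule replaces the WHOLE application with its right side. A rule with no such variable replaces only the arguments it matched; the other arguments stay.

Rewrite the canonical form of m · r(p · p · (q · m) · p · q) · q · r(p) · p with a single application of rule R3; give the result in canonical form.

Canonical form:  m · p · q · r(m · p · p · p · q · q) · r(p)
Apply R3:  consuming p, p, q;  w := m · p · q
Every leftover argument binds to the variable; the entire application is replaced.
Result:  m · p · q · r(m · p · q · t(p, q, p)) · r(p)

Answer: m · p · q · r(m · p · q · t(p, q, p)) · r(p)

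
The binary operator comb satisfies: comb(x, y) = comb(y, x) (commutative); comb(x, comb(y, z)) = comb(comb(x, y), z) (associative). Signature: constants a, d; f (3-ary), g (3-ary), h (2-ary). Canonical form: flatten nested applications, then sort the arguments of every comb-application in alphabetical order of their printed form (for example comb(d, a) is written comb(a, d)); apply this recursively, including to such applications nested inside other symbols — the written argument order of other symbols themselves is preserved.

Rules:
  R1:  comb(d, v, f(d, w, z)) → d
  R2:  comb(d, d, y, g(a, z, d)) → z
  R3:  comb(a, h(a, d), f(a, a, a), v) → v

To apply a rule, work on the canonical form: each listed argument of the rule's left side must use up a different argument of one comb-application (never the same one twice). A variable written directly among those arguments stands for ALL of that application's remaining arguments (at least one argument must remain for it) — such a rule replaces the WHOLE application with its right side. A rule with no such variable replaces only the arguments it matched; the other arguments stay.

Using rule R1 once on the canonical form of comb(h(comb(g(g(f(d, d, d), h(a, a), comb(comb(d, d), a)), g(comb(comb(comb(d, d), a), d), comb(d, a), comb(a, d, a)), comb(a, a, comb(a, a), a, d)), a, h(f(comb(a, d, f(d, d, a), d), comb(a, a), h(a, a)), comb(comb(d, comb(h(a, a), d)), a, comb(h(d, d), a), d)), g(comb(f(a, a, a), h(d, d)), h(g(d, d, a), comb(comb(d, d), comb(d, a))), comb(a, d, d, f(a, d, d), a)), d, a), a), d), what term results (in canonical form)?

Canonical form:  comb(d, h(comb(a, a, d, g(comb(f(a, a, a), h(d, d)), h(g(d, d, a), comb(a, d, d, d)), comb(a, a, d, d, f(a, d, d))), g(g(f(d, d, d), h(a, a), comb(a, d, d)), g(comb(a, d, d, d), comb(a, d), comb(a, a, d)), comb(a, a, a, a, a, d)), h(f(comb(a, d, d, f(d, d, a)), comb(a, a), h(a, a)), comb(a, a, d, d, d, h(a, a), h(d, d)))), a))
Apply R1:  consuming d, f(d, d, a);  v := comb(a, d), w := d, z := a
The variable takes the whole remainder — replace the entire application.
Result:  comb(d, h(comb(a, a, d, g(comb(f(a, a, a), h(d, d)), h(g(d, d, a), comb(a, d, d, d)), comb(a, a, d, d, f(a, d, d))), g(g(f(d, d, d), h(a, a), comb(a, d, d)), g(comb(a, d, d, d), comb(a, d), comb(a, a, d)), comb(a, a, a, a, a, d)), h(f(d, comb(a, a), h(a, a)), comb(a, a, d, d, d, h(a, a), h(d, d)))), a))

Answer: comb(d, h(comb(a, a, d, g(comb(f(a, a, a), h(d, d)), h(g(d, d, a), comb(a, d, d, d)), comb(a, a, d, d, f(a, d, d))), g(g(f(d, d, d), h(a, a), comb(a, d, d)), g(comb(a, d, d, d), comb(a, d), comb(a, a, d)), comb(a, a, a, a, a, d)), h(f(d, comb(a, a), h(a, a)), comb(a, a, d, d, d, h(a, a), h(d, d)))), a))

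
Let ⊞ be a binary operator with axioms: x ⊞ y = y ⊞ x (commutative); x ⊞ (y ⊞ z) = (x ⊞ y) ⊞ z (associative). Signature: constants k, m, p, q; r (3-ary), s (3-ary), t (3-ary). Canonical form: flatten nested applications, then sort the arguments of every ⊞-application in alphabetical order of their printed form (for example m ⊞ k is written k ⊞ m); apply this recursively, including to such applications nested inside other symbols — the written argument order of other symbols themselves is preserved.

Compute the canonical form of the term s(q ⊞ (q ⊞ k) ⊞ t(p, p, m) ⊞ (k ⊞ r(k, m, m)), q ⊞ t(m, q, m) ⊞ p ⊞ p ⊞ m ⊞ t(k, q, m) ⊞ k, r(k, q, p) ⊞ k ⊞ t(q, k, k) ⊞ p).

Descend into:  q ⊞ (q ⊞ k) ⊞ t(p, p, m) ⊞ (k ⊞ r(k, m, m))
Merge nested applications:  q ⊞ q ⊞ k ⊞ t(p, p, m) ⊞ k ⊞ r(k, m, m)
Sort arguments:  k ⊞ k ⊞ q ⊞ q ⊞ r(k, m, m) ⊞ t(p, p, m)
Rebuild:  s(k ⊞ k ⊞ q ⊞ q ⊞ r(k, m, m) ⊞ t(p, p, m), k ⊞ m ⊞ p ⊞ p ⊞ q ⊞ t(k, q, m) ⊞ t(m, q, m), k ⊞ p ⊞ r(k, q, p) ⊞ t(q, k, k))

Answer: s(k ⊞ k ⊞ q ⊞ q ⊞ r(k, m, m) ⊞ t(p, p, m), k ⊞ m ⊞ p ⊞ p ⊞ q ⊞ t(k, q, m) ⊞ t(m, q, m), k ⊞ p ⊞ r(k, q, p) ⊞ t(q, k, k))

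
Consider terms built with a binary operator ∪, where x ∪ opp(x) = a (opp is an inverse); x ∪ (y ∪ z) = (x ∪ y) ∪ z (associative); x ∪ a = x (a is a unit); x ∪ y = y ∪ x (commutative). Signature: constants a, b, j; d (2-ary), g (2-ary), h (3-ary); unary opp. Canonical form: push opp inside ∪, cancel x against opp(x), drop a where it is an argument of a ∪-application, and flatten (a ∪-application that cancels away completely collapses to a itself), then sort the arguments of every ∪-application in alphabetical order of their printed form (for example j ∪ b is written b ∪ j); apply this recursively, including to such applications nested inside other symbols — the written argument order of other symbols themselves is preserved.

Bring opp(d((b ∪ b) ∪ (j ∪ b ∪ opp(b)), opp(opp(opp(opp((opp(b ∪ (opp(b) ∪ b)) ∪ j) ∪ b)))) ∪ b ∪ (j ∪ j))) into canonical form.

Push opp inside:  distribute opp over ∪ and collapse double opp
Collect:  opp(d(b ∪ b ∪ j, b ∪ j ∪ j ∪ j))

Answer: opp(d(b ∪ b ∪ j, b ∪ j ∪ j ∪ j))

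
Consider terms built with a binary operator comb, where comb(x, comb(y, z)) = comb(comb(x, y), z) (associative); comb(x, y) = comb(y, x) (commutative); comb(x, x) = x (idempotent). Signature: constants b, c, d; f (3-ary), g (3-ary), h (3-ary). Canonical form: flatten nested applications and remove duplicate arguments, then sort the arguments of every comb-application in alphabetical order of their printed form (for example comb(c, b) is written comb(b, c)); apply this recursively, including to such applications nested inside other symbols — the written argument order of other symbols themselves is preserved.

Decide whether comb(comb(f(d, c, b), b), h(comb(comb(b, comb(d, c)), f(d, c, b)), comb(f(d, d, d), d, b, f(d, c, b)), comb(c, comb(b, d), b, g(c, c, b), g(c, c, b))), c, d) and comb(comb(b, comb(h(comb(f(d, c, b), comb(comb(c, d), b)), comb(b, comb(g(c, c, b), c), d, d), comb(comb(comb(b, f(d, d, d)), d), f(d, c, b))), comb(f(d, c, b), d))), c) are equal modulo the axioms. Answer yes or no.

Answer: no — comb(b, c, d, f(d, c, b), h(comb(b, c, d, f(d, c, b)), comb(b, d, f(d, c, b), f(d, d, d)), comb(b, c, d, g(c, c, b)))) vs comb(b, c, d, f(d, c, b), h(comb(b, c, d, f(d, c, b)), comb(b, c, d, g(c, c, b)), comb(b, d, f(d, c, b), f(d, d, d))))

Derivation:
Left:  comb(comb(f(d, c, b), b), h(comb(comb(b, comb(d, c)), f(d, c, b)), comb(f(d, d, d), d, b, f(d, c, b)), comb(c, comb(b, d), b, g(c, c, b), g(c, c, b))), c, d)
  Merge nested applications:  comb(f(d, c, b), b, h(comb(comb(b, comb(d, c)), f(d, c, b)), comb(f(d, d, d), d, b, f(d, c, b)), comb(c, comb(b, d), b, g(c, c, b), g(c, c, b))), c, d)
  Inside:  h(comb(comb(b, comb(d, c)), f(d, c, b)), comb(f(d, d, d), d, b, f(d, c, b)), comb(c, comb(b, d), b, g(c, c, b), g(c, c, b)))  →  h(comb(b, c, d, f(d, c, b)), comb(b, d, f(d, c, b), f(d, d, d)), comb(b, c, d, g(c, c, b)))
  Order the arguments:  comb(b, c, d, f(d, c, b), h(comb(b, c, d, f(d, c, b)), comb(b, d, f(d, c, b), f(d, d, d)), comb(b, c, d, g(c, c, b))))
Right:  comb(comb(b, comb(h(comb(f(d, c, b), comb(comb(c, d), b)), comb(b, comb(g(c, c, b), c), d, d), comb(comb(comb(b, f(d, d, d)), d), f(d, c, b))), comb(f(d, c, b), d))), c)
  Un-nest:  comb(b, h(comb(f(d, c, b), comb(comb(c, d), b)), comb(b, comb(g(c, c, b), c), d, d), comb(comb(comb(b, f(d, d, d)), d), f(d, c, b))), f(d, c, b), d, c)
  Simplify inside:  h(comb(f(d, c, b), comb(comb(c, d), b)), comb(b, comb(g(c, c, b), c), d, d), comb(comb(comb(b, f(d, d, d)), d), f(d, c, b)))  →  h(comb(b, c, d, f(d, c, b)), comb(b, c, d, g(c, c, b)), comb(b, d, f(d, c, b), f(d, d, d)))
  Order the arguments:  comb(b, c, d, f(d, c, b), h(comb(b, c, d, f(d, c, b)), comb(b, c, d, g(c, c, b)), comb(b, d, f(d, c, b), f(d, d, d))))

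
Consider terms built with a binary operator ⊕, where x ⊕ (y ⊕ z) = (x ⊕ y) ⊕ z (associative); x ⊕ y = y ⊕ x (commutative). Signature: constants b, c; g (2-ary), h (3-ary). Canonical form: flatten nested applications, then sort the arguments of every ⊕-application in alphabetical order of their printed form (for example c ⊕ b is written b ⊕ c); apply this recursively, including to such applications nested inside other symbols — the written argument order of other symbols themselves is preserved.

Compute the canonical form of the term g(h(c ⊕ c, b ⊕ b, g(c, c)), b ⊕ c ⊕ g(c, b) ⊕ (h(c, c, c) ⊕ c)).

Answer: g(h(c ⊕ c, b ⊕ b, g(c, c)), b ⊕ c ⊕ c ⊕ g(c, b) ⊕ h(c, c, c))

Derivation:
Descend into:  b ⊕ c ⊕ g(c, b) ⊕ (h(c, c, c) ⊕ c)
Un-nest:  b ⊕ c ⊕ g(c, b) ⊕ h(c, c, c) ⊕ c
Order the arguments:  b ⊕ c ⊕ c ⊕ g(c, b) ⊕ h(c, c, c)
Put back:  g(h(c ⊕ c, b ⊕ b, g(c, c)), b ⊕ c ⊕ c ⊕ g(c, b) ⊕ h(c, c, c))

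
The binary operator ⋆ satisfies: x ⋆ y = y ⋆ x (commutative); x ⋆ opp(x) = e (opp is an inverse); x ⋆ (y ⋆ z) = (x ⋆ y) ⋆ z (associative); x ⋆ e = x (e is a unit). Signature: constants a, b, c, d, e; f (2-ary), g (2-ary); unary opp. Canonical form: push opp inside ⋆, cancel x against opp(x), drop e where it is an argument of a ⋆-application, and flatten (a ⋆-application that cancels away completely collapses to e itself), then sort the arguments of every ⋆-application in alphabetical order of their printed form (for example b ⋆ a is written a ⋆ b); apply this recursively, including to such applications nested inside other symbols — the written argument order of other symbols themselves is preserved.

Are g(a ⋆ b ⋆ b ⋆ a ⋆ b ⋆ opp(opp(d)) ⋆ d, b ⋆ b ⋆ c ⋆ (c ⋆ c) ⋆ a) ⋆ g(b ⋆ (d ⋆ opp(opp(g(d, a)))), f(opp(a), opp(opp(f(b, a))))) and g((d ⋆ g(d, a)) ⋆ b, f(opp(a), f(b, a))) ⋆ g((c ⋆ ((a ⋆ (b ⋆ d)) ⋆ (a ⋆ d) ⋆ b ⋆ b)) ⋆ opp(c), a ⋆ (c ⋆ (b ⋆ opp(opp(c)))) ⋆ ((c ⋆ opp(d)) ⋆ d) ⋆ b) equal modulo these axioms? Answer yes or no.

Answer: yes — both canonical forms are g(a ⋆ a ⋆ b ⋆ b ⋆ b ⋆ d ⋆ d, a ⋆ b ⋆ b ⋆ c ⋆ c ⋆ c) ⋆ g(b ⋆ d ⋆ g(d, a), f(opp(a), f(b, a)))

Derivation:
Left:  g(a ⋆ b ⋆ b ⋆ a ⋆ b ⋆ opp(opp(d)) ⋆ d, b ⋆ b ⋆ c ⋆ (c ⋆ c) ⋆ a) ⋆ g(b ⋆ (d ⋆ opp(opp(g(d, a)))), f(opp(a), opp(opp(f(b, a)))))
  Push opp inside:  distribute opp over ⋆ and collapse double opp
  Collect:  g(a ⋆ a ⋆ b ⋆ b ⋆ b ⋆ d ⋆ d, a ⋆ b ⋆ b ⋆ c ⋆ c ⋆ c) ⋆ g(b ⋆ d ⋆ g(d, a), f(opp(a), f(b, a)))
Right:  g((d ⋆ g(d, a)) ⋆ b, f(opp(a), f(b, a))) ⋆ g((c ⋆ ((a ⋆ (b ⋆ d)) ⋆ (a ⋆ d) ⋆ b ⋆ b)) ⋆ opp(c), a ⋆ (c ⋆ (b ⋆ opp(opp(c)))) ⋆ ((c ⋆ opp(d)) ⋆ d) ⋆ b)
  Push opp inside:  distribute opp over ⋆ and collapse double opp
  Collect:  g(b ⋆ d ⋆ g(d, a), f(opp(a), f(b, a))) ⋆ g(a ⋆ a ⋆ b ⋆ b ⋆ b ⋆ d ⋆ d, a ⋆ b ⋆ b ⋆ c ⋆ c ⋆ c)
  Sort:  g(a ⋆ a ⋆ b ⋆ b ⋆ b ⋆ d ⋆ d, a ⋆ b ⋆ b ⋆ c ⋆ c ⋆ c) ⋆ g(b ⋆ d ⋆ g(d, a), f(opp(a), f(b, a)))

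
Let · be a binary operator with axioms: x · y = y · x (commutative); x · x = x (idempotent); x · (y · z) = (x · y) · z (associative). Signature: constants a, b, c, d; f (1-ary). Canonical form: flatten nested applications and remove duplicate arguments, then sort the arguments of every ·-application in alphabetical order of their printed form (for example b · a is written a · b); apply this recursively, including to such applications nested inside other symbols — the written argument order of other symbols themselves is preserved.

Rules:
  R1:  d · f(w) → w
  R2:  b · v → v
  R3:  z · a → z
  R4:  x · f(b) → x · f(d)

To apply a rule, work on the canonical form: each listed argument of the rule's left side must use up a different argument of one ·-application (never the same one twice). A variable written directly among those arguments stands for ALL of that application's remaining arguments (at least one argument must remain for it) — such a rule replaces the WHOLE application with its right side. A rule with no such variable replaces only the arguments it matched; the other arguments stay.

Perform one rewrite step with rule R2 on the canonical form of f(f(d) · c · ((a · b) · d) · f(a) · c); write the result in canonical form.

Canonical form:  f(a · b · c · d · f(a) · f(d))
R2 matches:  uses b;  v := a · c · d · f(a) · f(d)
The extension variable absorbs all remaining arguments, so the whole application is rewritten.
New term:  f(a · c · d · f(a) · f(d))

Answer: f(a · c · d · f(a) · f(d))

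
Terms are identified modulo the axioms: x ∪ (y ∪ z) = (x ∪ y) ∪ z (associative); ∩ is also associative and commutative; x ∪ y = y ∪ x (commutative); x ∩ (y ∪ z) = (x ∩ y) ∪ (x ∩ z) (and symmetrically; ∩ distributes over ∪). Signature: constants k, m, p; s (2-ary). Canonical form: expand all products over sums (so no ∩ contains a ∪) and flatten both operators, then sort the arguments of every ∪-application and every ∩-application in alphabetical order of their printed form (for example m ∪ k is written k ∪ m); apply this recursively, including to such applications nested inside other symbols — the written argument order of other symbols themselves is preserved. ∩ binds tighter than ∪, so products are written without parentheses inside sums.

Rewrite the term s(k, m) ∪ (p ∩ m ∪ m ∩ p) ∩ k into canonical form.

Answer: k ∩ m ∩ p ∪ k ∩ m ∩ p ∪ s(k, m)

Derivation:
Expand:  s(k, m) ∪ k ∩ m ∩ p ∪ k ∩ m ∩ p
Order the arguments:  k ∩ m ∩ p ∪ k ∩ m ∩ p ∪ s(k, m)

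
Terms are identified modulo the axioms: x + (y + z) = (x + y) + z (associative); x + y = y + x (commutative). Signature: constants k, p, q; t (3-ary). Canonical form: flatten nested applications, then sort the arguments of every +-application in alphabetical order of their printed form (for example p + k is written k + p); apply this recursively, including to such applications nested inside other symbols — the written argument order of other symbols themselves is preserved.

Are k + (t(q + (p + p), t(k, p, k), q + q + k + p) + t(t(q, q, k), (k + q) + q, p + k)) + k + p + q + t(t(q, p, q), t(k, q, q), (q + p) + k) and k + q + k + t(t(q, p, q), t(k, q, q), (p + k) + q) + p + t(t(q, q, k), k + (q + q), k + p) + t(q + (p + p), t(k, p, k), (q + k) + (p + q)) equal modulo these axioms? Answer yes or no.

Answer: yes — both canonical forms are k + k + p + q + t(p + p + q, t(k, p, k), k + p + q + q) + t(t(q, p, q), t(k, q, q), k + p + q) + t(t(q, q, k), k + q + q, k + p)

Derivation:
Left:  k + (t(q + (p + p), t(k, p, k), q + q + k + p) + t(t(q, q, k), (k + q) + q, p + k)) + k + p + q + t(t(q, p, q), t(k, q, q), (q + p) + k)
  Flatten:  k + t(q + (p + p), t(k, p, k), q + q + k + p) + t(t(q, q, k), (k + q) + q, p + k) + k + p + q + t(t(q, p, q), t(k, q, q), (q + p) + k)
  Canonicalize subterm:  t(q + (p + p), t(k, p, k), q + q + k + p)  →  t(p + p + q, t(k, p, k), k + p + q + q)
  Canonicalize subterm:  t(t(q, q, k), (k + q) + q, p + k)  →  t(t(q, q, k), k + q + q, k + p)
  Simplify inside:  t(t(q, p, q), t(k, q, q), (q + p) + k)  →  t(t(q, p, q), t(k, q, q), k + p + q)
  Sort:  k + k + p + q + t(p + p + q, t(k, p, k), k + p + q + q) + t(t(q, p, q), t(k, q, q), k + p + q) + t(t(q, q, k), k + q + q, k + p)
Right:  k + q + k + t(t(q, p, q), t(k, q, q), (p + k) + q) + p + t(t(q, q, k), k + (q + q), k + p) + t(q + (p + p), t(k, p, k), (q + k) + (p + q))
  Inside:  t(t(q, p, q), t(k, q, q), (p + k) + q)  →  t(t(q, p, q), t(k, q, q), k + p + q)
  Simplify inside:  t(t(q, q, k), k + (q + q), k + p)  →  t(t(q, q, k), k + q + q, k + p)
  Simplify inside:  t(q + (p + p), t(k, p, k), (q + k) + (p + q))  →  t(p + p + q, t(k, p, k), k + p + q + q)
  Sort:  k + k + p + q + t(p + p + q, t(k, p, k), k + p + q + q) + t(t(q, p, q), t(k, q, q), k + p + q) + t(t(q, q, k), k + q + q, k + p)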